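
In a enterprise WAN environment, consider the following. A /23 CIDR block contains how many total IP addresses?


Given: CIDR prefix /23
Host bits = 32 - 23 = 9
Total addresses = 2^9 = 512

512


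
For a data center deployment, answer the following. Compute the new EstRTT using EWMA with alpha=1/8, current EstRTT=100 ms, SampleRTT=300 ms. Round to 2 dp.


Given: EstRTT = 100 ms, SampleRTT = 300 ms, alpha = 1/8
New EstRTT = (1 - alpha) * EstRTT + alpha * SampleRTT
(7/8) * 100 = 87.5
(1/8) * 300 = 37.5
New EstRTT = 87.5 + 37.5 = 125 ms -> 125.00 ms (2 dp)

125.00


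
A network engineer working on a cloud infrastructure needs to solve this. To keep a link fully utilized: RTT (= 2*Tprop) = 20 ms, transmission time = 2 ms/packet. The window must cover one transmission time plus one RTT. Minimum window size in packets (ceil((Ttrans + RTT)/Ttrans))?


Given: Ttrans = 2 ms, RTT = 20 ms (= 2 * Tprop, Tprop = 10 ms)
Time until first ACK returns = Ttrans + RTT = 2 + 20 = 22 ms
Need W * Ttrans >= Ttrans + RTT  ->  W >= (Ttrans + RTT) / Ttrans
(Ttrans + RTT) / Ttrans = 22 / 2 = 11
W_min = ceil(11) = 11

11


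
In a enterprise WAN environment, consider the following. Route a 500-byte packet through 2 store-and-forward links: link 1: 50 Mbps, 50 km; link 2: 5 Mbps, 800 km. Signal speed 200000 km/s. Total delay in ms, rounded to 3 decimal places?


Packet = 500 bytes = 4000 bits. Store-and-forward: sum (t_trans + t_prop) per link.
Link 1: t_trans = 4000/(50*10^6) s = 0.0800 ms; t_prop = 50/200000 s = 0.2500 ms; subtotal = 0.3300 ms
Link 2: t_trans = 4000/(5*10^6) s = 0.8000 ms; t_prop = 800/200000 s = 4.0000 ms; subtotal = 4.8000 ms
End-to-end = 0.3300 + 4.8000 = 5.1300 ms -> 5.130 ms (3 dp)

5.130


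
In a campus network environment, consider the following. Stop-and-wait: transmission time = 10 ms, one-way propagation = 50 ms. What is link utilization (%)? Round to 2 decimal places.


Given: Ttrans = 10 ms, Tprop = 50 ms
RTT = 2 * Tprop = 2 * 50 = 100 ms
U = Ttrans / (Ttrans + RTT)
U = 10 / (10 + 100)
U = 10 / 110 = 0.090909
U% = 9.09%

9.09


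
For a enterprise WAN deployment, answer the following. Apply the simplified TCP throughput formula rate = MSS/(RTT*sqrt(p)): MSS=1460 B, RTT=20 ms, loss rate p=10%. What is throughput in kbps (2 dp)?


Given: MSS = 1460 bytes, RTT = 20 ms, loss = 10%
RTT in seconds = 20 / 1000 = 0.02
Loss rate = 10% = 0.1
sqrt(loss) = sqrt(0.1) = 0.316227766017
Throughput (bytes/s) = 1460 / (0.02 * 0.316227766017) = 230846.2692
Throughput (kbps) = 230846.2692 * 8 / 1000 = 1846.770154 -> 1846.77 kbps (2 dp)

1846.77


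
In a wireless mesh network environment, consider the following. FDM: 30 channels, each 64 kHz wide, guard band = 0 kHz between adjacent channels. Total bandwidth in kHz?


Given: 30 channels, 64 kHz each, guard = 0 kHz
Channel bandwidth = 30 * 64 = 1920 kHz
Guard bands = 29 gaps * 0 kHz = 0 kHz
Total = 1920 + 0 = 1920 kHz

1920


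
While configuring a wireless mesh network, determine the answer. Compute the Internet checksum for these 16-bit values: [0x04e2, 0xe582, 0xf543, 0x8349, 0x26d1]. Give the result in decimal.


Given words: [0x04e2, 0xe582, 0xf543, 0x8349, 0x26d1]
Step 1: Sum all words
Raw sum = 1250 + 58754 + 62787 + 33609 + 9937 = 166337
Step 2: Fold carry: (35265 + 2) = 35267
One's complement = ~35267 & 0xFFFF = 30268

30268


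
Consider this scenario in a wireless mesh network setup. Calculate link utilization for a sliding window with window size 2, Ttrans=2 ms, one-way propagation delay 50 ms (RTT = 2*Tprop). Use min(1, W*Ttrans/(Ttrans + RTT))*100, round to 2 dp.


Given: W = 2, Ttrans = 2 ms, RTT = 100 ms (= 2 * Tprop, Tprop = 50 ms)
Cycle time = Ttrans + RTT = 2 + 100 = 102 ms (first packet sent until its ACK returns)
W * Ttrans = 2 * 2 = 4 ms of sending per cycle
W * Ttrans / (Ttrans + RTT) = 4 / 102 = 0.039216
U = min(1, 0.039216) = 0.039216
U% = 3.92%

3.92


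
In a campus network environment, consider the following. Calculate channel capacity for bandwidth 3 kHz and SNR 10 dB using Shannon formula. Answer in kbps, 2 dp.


Given: B = 3 kHz, SNR = 10 dB
SNR linear = 10^(10/10) = 10
1 + SNR = 11
log2(11) = 3.4594316186
C = 3 * 1000 * 3.4594316186 = 10378.2949 bps
C = 10.378295 kbps -> 10.38 kbps (2 dp)

10.38


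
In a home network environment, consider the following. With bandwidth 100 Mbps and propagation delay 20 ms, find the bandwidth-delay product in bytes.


Given: bandwidth = 100 Mbps, delay = 20 ms
BDP in bits = 100 * 10^6 * 20 / 1000
BDP in bits = 2000000
BDP in bytes = 2000000 / 8 = 250000

250000


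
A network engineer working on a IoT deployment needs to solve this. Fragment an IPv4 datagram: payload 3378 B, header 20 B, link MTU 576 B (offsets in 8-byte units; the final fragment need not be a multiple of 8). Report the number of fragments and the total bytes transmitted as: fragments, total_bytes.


Max data per non-final fragment = floor((MTU - header)/8)*8 = floor((576 - 20)/8)*8 = floor(556/8)*8 = 552 B
Final fragment needs no 8-byte alignment: it can carry up to MTU - header = 556 B
Non-final fragments needed = ceil((payload - 556) / 552) = ceil(2822/552) = ceil(5.1123) = 6
Number of fragments = 6 + 1 = 7
Fragment sizes (data): 6 * 552 B + 66 B (last, 66 <= 556 OK)
Total bytes sent = payload + n_frags * header = 3378 + 7*20 = 3378 + 140 = 3518 B

7, 3518


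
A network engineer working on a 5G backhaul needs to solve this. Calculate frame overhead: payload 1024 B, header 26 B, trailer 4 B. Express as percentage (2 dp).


Given: payload = 1024 B, header = 26 B, trailer = 4 B
Overhead bytes = header + trailer = 26 + 4 = 30
Total frame = payload + overhead = 1024 + 30 = 1054
Overhead % = 30 / 1054 * 100 = 2.8463% -> 2.85% (2 dp)

2.85


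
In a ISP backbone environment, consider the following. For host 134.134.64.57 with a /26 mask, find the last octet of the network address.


Given: IP = 134.134.64.57, prefix = /26
Subnet mask = 255.255.255.192
Last octet of IP: 57
Last octet of mask: 192
Network last octet = 57 AND 192 = 0

0


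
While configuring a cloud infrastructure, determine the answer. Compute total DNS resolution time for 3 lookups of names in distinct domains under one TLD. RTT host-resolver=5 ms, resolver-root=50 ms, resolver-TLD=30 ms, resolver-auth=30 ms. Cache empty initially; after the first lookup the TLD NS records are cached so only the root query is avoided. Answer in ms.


Lookup 1 (cold cache): local + root + TLD + auth = 5 + 50 + 30 + 30 = 115 ms
Lookups 2..3 (TLD NS cached -> skip root; new domain -> still ask TLD and auth): local + TLD + auth = 5 + 30 + 30 = 65 ms each
Remaining 2 lookups: 2 * 65 = 130 ms
Total = 115 + 130 = 245 ms

245


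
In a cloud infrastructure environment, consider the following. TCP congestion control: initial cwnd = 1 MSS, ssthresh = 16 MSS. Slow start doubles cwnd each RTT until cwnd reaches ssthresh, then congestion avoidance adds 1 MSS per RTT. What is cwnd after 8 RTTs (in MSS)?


RTT 0: cwnd = 1 MSS (initial)
RTT 1: cwnd = 2 MSS (slow start, doubled)
RTT 2: cwnd = 4 MSS (slow start, doubled)
RTT 3: cwnd = 8 MSS (slow start, doubled)
RTT 4: cwnd = 16 MSS (slow start, doubled)
RTT 5: cwnd = 17 MSS (congestion avoidance, +1)
RTT 6: cwnd = 18 MSS (congestion avoidance, +1)
RTT 7: cwnd = 19 MSS (congestion avoidance, +1)
RTT 8: cwnd = 20 MSS (congestion avoidance, +1)

20


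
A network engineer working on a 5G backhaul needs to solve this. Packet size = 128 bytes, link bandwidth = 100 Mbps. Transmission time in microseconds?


Given: packet = 128 bytes, bandwidth = 100 Mbps
Packet in bits = 128 * 8 = 1024 bits
Bandwidth = 100 * 10^6 = 100000000 bps
Time = 1024 / 100000000 seconds
Time in us = 1024 * 10^6 / 100000000 = 10.24

10.24


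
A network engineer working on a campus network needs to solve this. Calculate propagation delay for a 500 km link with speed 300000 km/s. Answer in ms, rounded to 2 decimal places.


Given: distance = 500 km, speed = 300000 km/s
Delay = distance / speed = 500 / 300000 seconds
Delay in ms = 500 * 1000 / 300000
Delay = 1.6667 ms
Rounded to 2 dp = 1.67 ms

1.67


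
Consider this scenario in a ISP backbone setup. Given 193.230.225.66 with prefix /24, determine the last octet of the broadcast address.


Given: IP = 193.230.225.66, prefix = /24
Host bits = 32 - 24 = 8
Network last octet = 66 AND mask = 0
Host part size = 2^8 - 1 = 255
Broadcast last octet = 0 OR 255 = 255

255


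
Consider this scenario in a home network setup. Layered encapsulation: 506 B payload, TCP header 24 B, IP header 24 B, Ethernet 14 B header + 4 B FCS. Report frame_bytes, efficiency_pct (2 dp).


TCP segment = 506 + 24 = 530 B
IP packet = 530 + 24 = 554 B
Ethernet frame = 554 + 14 + 4 = 572 B
Efficiency = app / frame = 506 / 572 = 0.884615 = 88.4615% -> 88.46% (2 dp)

572, 88.46


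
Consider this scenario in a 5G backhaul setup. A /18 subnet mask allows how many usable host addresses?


Given: subnet mask /18
Host bits = 32 - 18 = 14
Total addresses = 2^14 = 16384
Usable hosts = 16384 - 2 (network + broadcast) = 16382

16382


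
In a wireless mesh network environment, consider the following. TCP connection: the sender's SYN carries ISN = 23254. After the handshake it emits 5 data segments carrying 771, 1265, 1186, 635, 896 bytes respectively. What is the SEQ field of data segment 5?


The SYN occupies sequence number ISN = 23254, so the first data byte is ISN + 1 = 23255.
SEQ of data segment i = (ISN + 1) + sum of payload sizes of segments 1..i-1.
Segment 1: SEQ = 23255, payload = 771 bytes
Segment 2: SEQ = 24026, payload = 1265 bytes
Segment 3: SEQ = 25291, payload = 1186 bytes
Segment 4: SEQ = 26477, payload = 635 bytes
Segment 5: SEQ = 27112, payload = 896 bytes
SEQ of segment 5 = 23255 + 771 + 1265 + 1186 + 635 = 27112

27112


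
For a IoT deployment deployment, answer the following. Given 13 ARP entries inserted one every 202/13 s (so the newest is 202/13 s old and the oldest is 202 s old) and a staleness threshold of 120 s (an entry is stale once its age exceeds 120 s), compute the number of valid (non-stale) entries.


Ages are k * 202/13 s for k = 1..13 (spacing = 15.5385 s).
Entry k is valid iff k * 202/13 <= 120 iff k <= 13 * 120 / 202 = 7.7228
n_valid = floor(7.7228) = 7
(n_stale = 13 - 7 = 6)

7


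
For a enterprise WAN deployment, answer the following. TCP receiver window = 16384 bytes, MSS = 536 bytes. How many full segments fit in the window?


Given: RWND = 16384 bytes, MSS = 536 bytes
Full segments = floor(RWND / MSS)
Full segments = floor(16384 / 536)
Full segments = floor(30.5672) = 30

30


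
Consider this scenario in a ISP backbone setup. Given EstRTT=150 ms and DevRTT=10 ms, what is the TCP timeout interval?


Given: EstRTT = 150 ms, DevRTT = 10 ms
Timeout = EstRTT + 4 * DevRTT
4 * DevRTT = 4 * 10 = 40
Timeout = 150 + 40 = 190 ms

190


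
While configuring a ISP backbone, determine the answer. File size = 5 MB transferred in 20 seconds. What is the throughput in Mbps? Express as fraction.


Given: file = 5 MB, time = 20 s
File in Mb = 5 * 8 = 40 Mb
Throughput = 40 / 20 Mbps
Throughput = 2 Mbps

2


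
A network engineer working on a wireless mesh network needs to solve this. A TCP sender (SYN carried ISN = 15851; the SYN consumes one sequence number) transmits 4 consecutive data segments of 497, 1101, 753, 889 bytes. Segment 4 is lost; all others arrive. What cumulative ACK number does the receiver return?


SYN uses sequence number 15851; first data byte = ISN + 1 = 15852.
Segment 1: SEQ = 15852, len = 497 B, covers [15852, 16348]
Segment 2: SEQ = 16349, len = 1101 B, covers [16349, 17449]
Segment 3: SEQ = 17450, len = 753 B, covers [17450, 18202]
Segment 4: SEQ = 18203, len = 889 B, covers [18203, 19091] [LOST]
In-order data received: bytes [15852, 18202] (segments 1..3).
Segment 4 missing -> gap begins at byte 18203.
Cumulative ACK = next expected in-order byte = 15852 + 497 + 1101 + 753 = 18203

18203


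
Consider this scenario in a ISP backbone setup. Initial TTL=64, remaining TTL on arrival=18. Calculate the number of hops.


Given: initial TTL = 64, received TTL = 18
Hops = initial TTL - received TTL
Hops = 64 - 18 = 46

46


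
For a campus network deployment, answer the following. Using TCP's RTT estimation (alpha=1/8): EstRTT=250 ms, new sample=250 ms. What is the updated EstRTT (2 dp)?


Given: EstRTT = 250 ms, SampleRTT = 250 ms, alpha = 1/8
New EstRTT = (1 - alpha) * EstRTT + alpha * SampleRTT
(7/8) * 250 = 218.75
(1/8) * 250 = 31.25
New EstRTT = 218.75 + 31.25 = 250 ms -> 250.00 ms (2 dp)

250.00


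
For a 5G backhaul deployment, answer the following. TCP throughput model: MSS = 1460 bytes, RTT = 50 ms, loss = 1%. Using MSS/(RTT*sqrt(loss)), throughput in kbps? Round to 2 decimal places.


Given: MSS = 1460 bytes, RTT = 50 ms, loss = 1%
RTT in seconds = 50 / 1000 = 0.05
Loss rate = 1% = 0.01
sqrt(loss) = sqrt(0.01) = 0.1
Throughput (bytes/s) = 1460 / (0.05 * 0.1) = 292000.0000
Throughput (kbps) = 292000.0000 * 8 / 1000 = 2336.000000 -> 2336.00 kbps (2 dp)

2336.00


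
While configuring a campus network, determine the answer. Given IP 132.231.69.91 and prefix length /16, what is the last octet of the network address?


Given: IP = 132.231.69.91, prefix = /16
Subnet mask = 255.255.0.0
Last octet of IP: 91
Last octet of mask: 0
Network last octet = 91 AND 0 = 0

0


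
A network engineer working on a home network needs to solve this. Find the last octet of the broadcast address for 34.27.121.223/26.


Given: IP = 34.27.121.223, prefix = /26
Host bits = 32 - 26 = 6
Network last octet = 223 AND mask = 192
Host part size = 2^6 - 1 = 63
Broadcast last octet = 192 OR 63 = 255

255


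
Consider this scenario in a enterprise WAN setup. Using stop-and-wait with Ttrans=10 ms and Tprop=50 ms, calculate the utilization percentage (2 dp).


Given: Ttrans = 10 ms, Tprop = 50 ms
RTT = 2 * Tprop = 2 * 50 = 100 ms
U = Ttrans / (Ttrans + RTT)
U = 10 / (10 + 100)
U = 10 / 110 = 0.090909
U% = 9.09%

9.09


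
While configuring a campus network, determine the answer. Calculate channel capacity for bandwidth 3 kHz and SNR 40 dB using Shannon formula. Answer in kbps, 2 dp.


Given: B = 3 kHz, SNR = 40 dB
SNR linear = 10^(40/10) = 10000
1 + SNR = 10001
log2(10001) = 13.2878566418
C = 3 * 1000 * 13.2878566418 = 39863.5699 bps
C = 39.863570 kbps -> 39.86 kbps (2 dp)

39.86


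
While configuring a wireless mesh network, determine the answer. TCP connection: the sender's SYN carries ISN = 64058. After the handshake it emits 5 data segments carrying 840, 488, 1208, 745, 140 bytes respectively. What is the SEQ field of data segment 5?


The SYN occupies sequence number ISN = 64058, so the first data byte is ISN + 1 = 64059.
SEQ of data segment i = (ISN + 1) + sum of payload sizes of segments 1..i-1.
Segment 1: SEQ = 64059, payload = 840 bytes
Segment 2: SEQ = 64899, payload = 488 bytes
Segment 3: SEQ = 65387, payload = 1208 bytes
Segment 4: SEQ = 66595, payload = 745 bytes
Segment 5: SEQ = 67340, payload = 140 bytes
SEQ of segment 5 = 64059 + 840 + 488 + 1208 + 745 = 67340

67340


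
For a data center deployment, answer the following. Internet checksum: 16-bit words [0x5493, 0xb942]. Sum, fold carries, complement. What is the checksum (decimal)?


Given words: [0x5493, 0xb942]
Step 1: Sum all words
Raw sum = 21651 + 47426 = 69077
Step 2: Fold carry: (3541 + 1) = 3542
One's complement = ~3542 & 0xFFFF = 61993

61993


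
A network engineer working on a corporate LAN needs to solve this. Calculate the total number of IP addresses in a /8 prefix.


Given: CIDR prefix /8
Host bits = 32 - 8 = 24
Total addresses = 2^24 = 16777216

16777216


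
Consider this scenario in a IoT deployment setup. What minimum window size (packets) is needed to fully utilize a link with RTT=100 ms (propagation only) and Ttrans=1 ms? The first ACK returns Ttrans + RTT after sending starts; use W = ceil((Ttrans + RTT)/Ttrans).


Given: Ttrans = 1 ms, RTT = 100 ms (= 2 * Tprop, Tprop = 50 ms)
Time until first ACK returns = Ttrans + RTT = 1 + 100 = 101 ms
Need W * Ttrans >= Ttrans + RTT  ->  W >= (Ttrans + RTT) / Ttrans
(Ttrans + RTT) / Ttrans = 101 / 1 = 101
W_min = ceil(101) = 101

101


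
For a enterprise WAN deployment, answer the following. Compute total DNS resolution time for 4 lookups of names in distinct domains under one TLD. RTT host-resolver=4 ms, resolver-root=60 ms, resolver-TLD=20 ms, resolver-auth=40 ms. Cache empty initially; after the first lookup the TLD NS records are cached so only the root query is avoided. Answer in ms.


Lookup 1 (cold cache): local + root + TLD + auth = 4 + 60 + 20 + 40 = 124 ms
Lookups 2..4 (TLD NS cached -> skip root; new domain -> still ask TLD and auth): local + TLD + auth = 4 + 20 + 40 = 64 ms each
Remaining 3 lookups: 3 * 64 = 192 ms
Total = 124 + 192 = 316 ms

316


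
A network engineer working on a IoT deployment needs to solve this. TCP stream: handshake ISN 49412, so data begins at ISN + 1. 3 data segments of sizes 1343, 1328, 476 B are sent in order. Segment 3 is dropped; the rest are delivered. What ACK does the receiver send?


SYN uses sequence number 49412; first data byte = ISN + 1 = 49413.
Segment 1: SEQ = 49413, len = 1343 B, covers [49413, 50755]
Segment 2: SEQ = 50756, len = 1328 B, covers [50756, 52083]
Segment 3: SEQ = 52084, len = 476 B, covers [52084, 52559] [LOST]
In-order data received: bytes [49413, 52083] (segments 1..2).
Segment 3 missing -> gap begins at byte 52084.
Cumulative ACK = next expected in-order byte = 49413 + 1343 + 1328 = 52084

52084


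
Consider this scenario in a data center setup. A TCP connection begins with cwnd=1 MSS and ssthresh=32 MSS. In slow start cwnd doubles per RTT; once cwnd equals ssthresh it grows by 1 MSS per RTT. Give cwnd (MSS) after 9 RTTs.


RTT 0: cwnd = 1 MSS (initial)
RTT 1: cwnd = 2 MSS (slow start, doubled)
RTT 2: cwnd = 4 MSS (slow start, doubled)
RTT 3: cwnd = 8 MSS (slow start, doubled)
RTT 4: cwnd = 16 MSS (slow start, doubled)
RTT 5: cwnd = 32 MSS (slow start, doubled)
RTT 6: cwnd = 33 MSS (congestion avoidance, +1)
RTT 7: cwnd = 34 MSS (congestion avoidance, +1)
RTT 8: cwnd = 35 MSS (congestion avoidance, +1)
RTT 9: cwnd = 36 MSS (congestion avoidance, +1)

36


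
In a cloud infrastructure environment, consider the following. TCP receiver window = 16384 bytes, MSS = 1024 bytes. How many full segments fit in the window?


Given: RWND = 16384 bytes, MSS = 1024 bytes
Full segments = floor(RWND / MSS)
Full segments = floor(16384 / 1024)
Full segments = floor(16.0) = 16

16


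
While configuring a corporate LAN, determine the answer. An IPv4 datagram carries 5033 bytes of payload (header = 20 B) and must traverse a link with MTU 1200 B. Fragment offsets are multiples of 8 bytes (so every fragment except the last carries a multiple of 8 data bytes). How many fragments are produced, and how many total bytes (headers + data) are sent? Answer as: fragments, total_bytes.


Max data per non-final fragment = floor((MTU - header)/8)*8 = floor((1200 - 20)/8)*8 = floor(1180/8)*8 = 1176 B
Final fragment needs no 8-byte alignment: it can carry up to MTU - header = 1180 B
Non-final fragments needed = ceil((payload - 1180) / 1176) = ceil(3853/1176) = ceil(3.2764) = 4
Number of fragments = 4 + 1 = 5
Fragment sizes (data): 4 * 1176 B + 329 B (last, 329 <= 1180 OK)
Total bytes sent = payload + n_frags * header = 5033 + 5*20 = 5033 + 100 = 5133 B

5, 5133


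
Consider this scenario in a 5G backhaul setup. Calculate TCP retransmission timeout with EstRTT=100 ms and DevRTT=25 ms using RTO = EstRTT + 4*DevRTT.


Given: EstRTT = 100 ms, DevRTT = 25 ms
Timeout = EstRTT + 4 * DevRTT
4 * DevRTT = 4 * 25 = 100
Timeout = 100 + 100 = 200 ms

200


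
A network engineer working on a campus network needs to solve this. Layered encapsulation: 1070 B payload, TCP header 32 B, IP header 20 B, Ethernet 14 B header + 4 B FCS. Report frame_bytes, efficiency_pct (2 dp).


TCP segment = 1070 + 32 = 1102 B
IP packet = 1102 + 20 = 1122 B
Ethernet frame = 1122 + 14 + 4 = 1140 B
Efficiency = app / frame = 1070 / 1140 = 0.938596 = 93.8596% -> 93.86% (2 dp)

1140, 93.86


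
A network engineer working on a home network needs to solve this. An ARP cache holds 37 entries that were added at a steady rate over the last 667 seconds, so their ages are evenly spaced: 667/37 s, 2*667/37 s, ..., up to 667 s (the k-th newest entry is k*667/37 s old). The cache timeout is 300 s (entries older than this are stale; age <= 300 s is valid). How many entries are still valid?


Ages are k * 667/37 s for k = 1..37 (spacing = 18.0270 s).
Entry k is valid iff k * 667/37 <= 300 iff k <= 37 * 300 / 667 = 16.6417
n_valid = floor(16.6417) = 16
(n_stale = 37 - 16 = 21)

16


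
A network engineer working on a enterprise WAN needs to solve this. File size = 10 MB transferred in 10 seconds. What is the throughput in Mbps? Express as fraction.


Given: file = 10 MB, time = 10 s
File in Mb = 10 * 8 = 80 Mb
Throughput = 80 / 10 Mbps
Throughput = 8 Mbps

8


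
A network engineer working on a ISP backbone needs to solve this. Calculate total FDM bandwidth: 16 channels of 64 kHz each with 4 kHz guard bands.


Given: 16 channels, 64 kHz each, guard = 4 kHz
Channel bandwidth = 16 * 64 = 1024 kHz
Guard bands = 15 gaps * 4 kHz = 60 kHz
Total = 1024 + 60 = 1084 kHz

1084


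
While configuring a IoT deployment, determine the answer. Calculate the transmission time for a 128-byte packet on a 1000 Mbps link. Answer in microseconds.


Given: packet = 128 bytes, bandwidth = 1000 Mbps
Packet in bits = 128 * 8 = 1024 bits
Bandwidth = 1000 * 10^6 = 1000000000 bps
Time = 1024 / 1000000000 seconds
Time in us = 1024 * 10^6 / 1000000000 = 1.024

1.024


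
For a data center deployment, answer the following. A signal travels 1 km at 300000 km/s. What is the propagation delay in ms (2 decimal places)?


Given: distance = 1 km, speed = 300000 km/s
Delay = distance / speed = 1 / 300000 seconds
Delay in ms = 1 * 1000 / 300000
Delay = 0.0033 ms
Rounded to 2 dp = 0.00 ms

0.00


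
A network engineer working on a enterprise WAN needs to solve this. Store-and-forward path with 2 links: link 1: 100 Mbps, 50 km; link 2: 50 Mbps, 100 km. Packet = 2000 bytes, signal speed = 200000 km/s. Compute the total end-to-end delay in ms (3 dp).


Packet = 2000 bytes = 16000 bits. Store-and-forward: sum (t_trans + t_prop) per link.
Link 1: t_trans = 16000/(100*10^6) s = 0.1600 ms; t_prop = 50/200000 s = 0.2500 ms; subtotal = 0.4100 ms
Link 2: t_trans = 16000/(50*10^6) s = 0.3200 ms; t_prop = 100/200000 s = 0.5000 ms; subtotal = 0.8200 ms
End-to-end = 0.4100 + 0.8200 = 1.2300 ms -> 1.230 ms (3 dp)

1.230


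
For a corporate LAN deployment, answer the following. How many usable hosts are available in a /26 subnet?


Given: subnet mask /26
Host bits = 32 - 26 = 6
Total addresses = 2^6 = 64
Usable hosts = 64 - 2 (network + broadcast) = 62

62


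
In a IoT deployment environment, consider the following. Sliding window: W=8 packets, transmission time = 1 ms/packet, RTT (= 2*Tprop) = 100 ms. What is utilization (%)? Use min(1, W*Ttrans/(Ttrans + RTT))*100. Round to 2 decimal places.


Given: W = 8, Ttrans = 1 ms, RTT = 100 ms (= 2 * Tprop, Tprop = 50 ms)
Cycle time = Ttrans + RTT = 1 + 100 = 101 ms (first packet sent until its ACK returns)
W * Ttrans = 8 * 1 = 8 ms of sending per cycle
W * Ttrans / (Ttrans + RTT) = 8 / 101 = 0.079208
U = min(1, 0.079208) = 0.079208
U% = 7.92%

7.92


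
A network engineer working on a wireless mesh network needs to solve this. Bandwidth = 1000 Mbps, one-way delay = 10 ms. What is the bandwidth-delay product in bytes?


Given: bandwidth = 1000 Mbps, delay = 10 ms
BDP in bits = 1000 * 10^6 * 10 / 1000
BDP in bits = 10000000
BDP in bytes = 10000000 / 8 = 1250000

1250000


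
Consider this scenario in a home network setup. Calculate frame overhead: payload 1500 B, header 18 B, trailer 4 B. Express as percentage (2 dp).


Given: payload = 1500 B, header = 18 B, trailer = 4 B
Overhead bytes = header + trailer = 18 + 4 = 22
Total frame = payload + overhead = 1500 + 22 = 1522
Overhead % = 22 / 1522 * 100 = 1.4455% -> 1.45% (2 dp)

1.45


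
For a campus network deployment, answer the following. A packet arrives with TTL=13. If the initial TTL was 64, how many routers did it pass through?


Given: initial TTL = 64, received TTL = 13
Hops = initial TTL - received TTL
Hops = 64 - 13 = 51

51


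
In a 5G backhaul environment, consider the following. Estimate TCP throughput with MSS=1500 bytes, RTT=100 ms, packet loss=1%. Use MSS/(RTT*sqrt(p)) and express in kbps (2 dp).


Given: MSS = 1500 bytes, RTT = 100 ms, loss = 1%
RTT in seconds = 100 / 1000 = 0.1
Loss rate = 1% = 0.01
sqrt(loss) = sqrt(0.01) = 0.1
Throughput (bytes/s) = 1500 / (0.1 * 0.1) = 150000.0000
Throughput (kbps) = 150000.0000 * 8 / 1000 = 1200.000000 -> 1200.00 kbps (2 dp)

1200.00


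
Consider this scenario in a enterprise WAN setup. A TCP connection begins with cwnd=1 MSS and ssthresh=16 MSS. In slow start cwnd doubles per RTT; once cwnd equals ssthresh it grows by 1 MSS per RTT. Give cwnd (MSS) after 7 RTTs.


RTT 0: cwnd = 1 MSS (initial)
RTT 1: cwnd = 2 MSS (slow start, doubled)
RTT 2: cwnd = 4 MSS (slow start, doubled)
RTT 3: cwnd = 8 MSS (slow start, doubled)
RTT 4: cwnd = 16 MSS (slow start, doubled)
RTT 5: cwnd = 17 MSS (congestion avoidance, +1)
RTT 6: cwnd = 18 MSS (congestion avoidance, +1)
RTT 7: cwnd = 19 MSS (congestion avoidance, +1)

19


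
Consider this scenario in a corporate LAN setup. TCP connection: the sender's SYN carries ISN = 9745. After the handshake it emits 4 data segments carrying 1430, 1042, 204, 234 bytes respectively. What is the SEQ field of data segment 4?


The SYN occupies sequence number ISN = 9745, so the first data byte is ISN + 1 = 9746.
SEQ of data segment i = (ISN + 1) + sum of payload sizes of segments 1..i-1.
Segment 1: SEQ = 9746, payload = 1430 bytes
Segment 2: SEQ = 11176, payload = 1042 bytes
Segment 3: SEQ = 12218, payload = 204 bytes
Segment 4: SEQ = 12422, payload = 234 bytes
SEQ of segment 4 = 9746 + 1430 + 1042 + 204 = 12422

12422


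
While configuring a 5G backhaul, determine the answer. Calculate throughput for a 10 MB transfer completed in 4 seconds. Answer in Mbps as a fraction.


Given: file = 10 MB, time = 4 s
File in Mb = 10 * 8 = 80 Mb
Throughput = 80 / 4 Mbps
Throughput = 20 Mbps

20


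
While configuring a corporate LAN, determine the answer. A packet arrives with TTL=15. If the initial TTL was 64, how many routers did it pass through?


Given: initial TTL = 64, received TTL = 15
Hops = initial TTL - received TTL
Hops = 64 - 15 = 49

49


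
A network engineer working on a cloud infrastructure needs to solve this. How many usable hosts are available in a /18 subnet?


Given: subnet mask /18
Host bits = 32 - 18 = 14
Total addresses = 2^14 = 16384
Usable hosts = 16384 - 2 (network + broadcast) = 16382

16382


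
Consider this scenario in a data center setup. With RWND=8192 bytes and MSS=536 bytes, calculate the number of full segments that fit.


Given: RWND = 8192 bytes, MSS = 536 bytes
Full segments = floor(RWND / MSS)
Full segments = floor(8192 / 536)
Full segments = floor(15.2836) = 15

15


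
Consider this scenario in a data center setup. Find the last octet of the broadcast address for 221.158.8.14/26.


Given: IP = 221.158.8.14, prefix = /26
Host bits = 32 - 26 = 6
Network last octet = 14 AND mask = 0
Host part size = 2^6 - 1 = 63
Broadcast last octet = 0 OR 63 = 63

63


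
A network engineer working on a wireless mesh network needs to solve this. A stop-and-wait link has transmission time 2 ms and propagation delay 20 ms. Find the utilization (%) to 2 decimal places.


Given: Ttrans = 2 ms, Tprop = 20 ms
RTT = 2 * Tprop = 2 * 20 = 40 ms
U = Ttrans / (Ttrans + RTT)
U = 2 / (2 + 40)
U = 2 / 42 = 0.047619
U% = 4.76%

4.76


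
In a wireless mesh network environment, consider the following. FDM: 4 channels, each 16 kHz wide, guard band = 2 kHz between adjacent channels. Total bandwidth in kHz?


Given: 4 channels, 16 kHz each, guard = 2 kHz
Channel bandwidth = 4 * 16 = 64 kHz
Guard bands = 3 gaps * 2 kHz = 6 kHz
Total = 64 + 6 = 70 kHz

70


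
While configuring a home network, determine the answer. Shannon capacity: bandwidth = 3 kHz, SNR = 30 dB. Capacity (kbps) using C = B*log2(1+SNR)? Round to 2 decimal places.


Given: B = 3 kHz, SNR = 30 dB
SNR linear = 10^(30/10) = 1000
1 + SNR = 1001
log2(1001) = 9.9672262588
C = 3 * 1000 * 9.9672262588 = 29901.6788 bps
C = 29.901679 kbps -> 29.90 kbps (2 dp)

29.90


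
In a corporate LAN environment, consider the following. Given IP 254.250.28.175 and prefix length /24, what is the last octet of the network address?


Given: IP = 254.250.28.175, prefix = /24
Subnet mask = 255.255.255.0
Last octet of IP: 175
Last octet of mask: 0
Network last octet = 175 AND 0 = 0

0


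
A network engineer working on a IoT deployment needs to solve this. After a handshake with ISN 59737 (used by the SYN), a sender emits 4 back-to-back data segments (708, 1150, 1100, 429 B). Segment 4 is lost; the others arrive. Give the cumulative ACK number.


SYN uses sequence number 59737; first data byte = ISN + 1 = 59738.
Segment 1: SEQ = 59738, len = 708 B, covers [59738, 60445]
Segment 2: SEQ = 60446, len = 1150 B, covers [60446, 61595]
Segment 3: SEQ = 61596, len = 1100 B, covers [61596, 62695]
Segment 4: SEQ = 62696, len = 429 B, covers [62696, 63124] [LOST]
In-order data received: bytes [59738, 62695] (segments 1..3).
Segment 4 missing -> gap begins at byte 62696.
Cumulative ACK = next expected in-order byte = 59738 + 708 + 1150 + 1100 = 62696

62696


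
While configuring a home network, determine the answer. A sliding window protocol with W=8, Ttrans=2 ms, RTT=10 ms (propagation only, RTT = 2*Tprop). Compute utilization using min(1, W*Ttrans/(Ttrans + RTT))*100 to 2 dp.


Given: W = 8, Ttrans = 2 ms, RTT = 10 ms (= 2 * Tprop, Tprop = 5 ms)
Cycle time = Ttrans + RTT = 2 + 10 = 12 ms (first packet sent until its ACK returns)
W * Ttrans = 8 * 2 = 16 ms of sending per cycle
W * Ttrans / (Ttrans + RTT) = 16 / 12 = 1.333333
U = min(1, 1.333333) = 1.000000
U% = 100.00%

100.00


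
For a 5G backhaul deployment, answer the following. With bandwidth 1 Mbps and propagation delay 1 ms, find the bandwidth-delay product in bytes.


Given: bandwidth = 1 Mbps, delay = 1 ms
BDP in bits = 1 * 10^6 * 1 / 1000
BDP in bits = 1000
BDP in bytes = 1000 / 8 = 125

125


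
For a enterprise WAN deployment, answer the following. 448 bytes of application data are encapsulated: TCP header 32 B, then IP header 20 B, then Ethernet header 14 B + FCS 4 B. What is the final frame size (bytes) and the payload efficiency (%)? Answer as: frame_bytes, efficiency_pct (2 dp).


TCP segment = 448 + 32 = 480 B
IP packet = 480 + 20 = 500 B
Ethernet frame = 500 + 14 + 4 = 518 B
Efficiency = app / frame = 448 / 518 = 0.864865 = 86.4865% -> 86.49% (2 dp)

518, 86.49


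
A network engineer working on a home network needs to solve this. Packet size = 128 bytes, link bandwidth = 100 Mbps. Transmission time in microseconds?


Given: packet = 128 bytes, bandwidth = 100 Mbps
Packet in bits = 128 * 8 = 1024 bits
Bandwidth = 100 * 10^6 = 100000000 bps
Time = 1024 / 100000000 seconds
Time in us = 1024 * 10^6 / 100000000 = 10.24

10.24


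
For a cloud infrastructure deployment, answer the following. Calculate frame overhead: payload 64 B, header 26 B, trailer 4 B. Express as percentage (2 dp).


Given: payload = 64 B, header = 26 B, trailer = 4 B
Overhead bytes = header + trailer = 26 + 4 = 30
Total frame = payload + overhead = 64 + 30 = 94
Overhead % = 30 / 94 * 100 = 31.9149% -> 31.91% (2 dp)

31.91


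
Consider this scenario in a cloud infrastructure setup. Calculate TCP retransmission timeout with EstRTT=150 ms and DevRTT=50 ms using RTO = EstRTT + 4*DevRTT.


Given: EstRTT = 150 ms, DevRTT = 50 ms
Timeout = EstRTT + 4 * DevRTT
4 * DevRTT = 4 * 50 = 200
Timeout = 150 + 200 = 350 ms

350


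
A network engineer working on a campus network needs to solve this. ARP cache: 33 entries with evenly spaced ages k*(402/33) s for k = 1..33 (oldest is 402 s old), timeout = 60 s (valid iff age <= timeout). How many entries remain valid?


Ages are k * 402/33 s for k = 1..33 (spacing = 12.1818 s).
Entry k is valid iff k * 402/33 <= 60 iff k <= 33 * 60 / 402 = 4.9254
n_valid = floor(4.9254) = 4
(n_stale = 33 - 4 = 29)

4


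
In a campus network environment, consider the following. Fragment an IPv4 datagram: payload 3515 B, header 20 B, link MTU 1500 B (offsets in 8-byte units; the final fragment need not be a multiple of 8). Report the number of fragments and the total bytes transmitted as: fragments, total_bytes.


Max data per non-final fragment = floor((MTU - header)/8)*8 = floor((1500 - 20)/8)*8 = floor(1480/8)*8 = 1480 B
Final fragment needs no 8-byte alignment: it can carry up to MTU - header = 1480 B
Non-final fragments needed = ceil((payload - 1480) / 1480) = ceil(2035/1480) = ceil(1.3750) = 2
Number of fragments = 2 + 1 = 3
Fragment sizes (data): 2 * 1480 B + 555 B (last, 555 <= 1480 OK)
Total bytes sent = payload + n_frags * header = 3515 + 3*20 = 3515 + 60 = 3575 B

3, 3575


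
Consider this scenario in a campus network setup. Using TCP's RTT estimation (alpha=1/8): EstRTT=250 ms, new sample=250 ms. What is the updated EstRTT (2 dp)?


Given: EstRTT = 250 ms, SampleRTT = 250 ms, alpha = 1/8
New EstRTT = (1 - alpha) * EstRTT + alpha * SampleRTT
(7/8) * 250 = 218.75
(1/8) * 250 = 31.25
New EstRTT = 218.75 + 31.25 = 250 ms -> 250.00 ms (2 dp)

250.00


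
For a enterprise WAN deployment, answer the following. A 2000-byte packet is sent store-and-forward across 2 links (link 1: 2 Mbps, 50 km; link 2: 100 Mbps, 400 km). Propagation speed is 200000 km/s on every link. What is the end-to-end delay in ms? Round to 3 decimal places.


Packet = 2000 bytes = 16000 bits. Store-and-forward: sum (t_trans + t_prop) per link.
Link 1: t_trans = 16000/(2*10^6) s = 8.0000 ms; t_prop = 50/200000 s = 0.2500 ms; subtotal = 8.2500 ms
Link 2: t_trans = 16000/(100*10^6) s = 0.1600 ms; t_prop = 400/200000 s = 2.0000 ms; subtotal = 2.1600 ms
End-to-end = 8.2500 + 2.1600 = 10.4100 ms -> 10.410 ms (3 dp)

10.410


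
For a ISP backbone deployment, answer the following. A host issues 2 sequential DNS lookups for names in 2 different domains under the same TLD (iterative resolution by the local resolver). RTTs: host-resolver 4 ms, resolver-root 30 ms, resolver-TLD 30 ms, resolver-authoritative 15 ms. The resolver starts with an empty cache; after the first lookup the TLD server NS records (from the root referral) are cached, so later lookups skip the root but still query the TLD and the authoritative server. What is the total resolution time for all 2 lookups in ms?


Lookup 1 (cold cache): local + root + TLD + auth = 4 + 30 + 30 + 15 = 79 ms
Lookups 2..2 (TLD NS cached -> skip root; new domain -> still ask TLD and auth): local + TLD + auth = 4 + 30 + 15 = 49 ms each
Remaining 1 lookups: 1 * 49 = 49 ms
Total = 79 + 49 = 128 ms

128


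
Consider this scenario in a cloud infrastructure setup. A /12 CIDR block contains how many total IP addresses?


Given: CIDR prefix /12
Host bits = 32 - 12 = 20
Total addresses = 2^20 = 1048576

1048576


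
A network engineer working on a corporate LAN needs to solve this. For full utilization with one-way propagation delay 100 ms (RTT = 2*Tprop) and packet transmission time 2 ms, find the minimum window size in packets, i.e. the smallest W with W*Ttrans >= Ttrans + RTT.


Given: Ttrans = 2 ms, RTT = 200 ms (= 2 * Tprop, Tprop = 100 ms)
Time until first ACK returns = Ttrans + RTT = 2 + 200 = 202 ms
Need W * Ttrans >= Ttrans + RTT  ->  W >= (Ttrans + RTT) / Ttrans
(Ttrans + RTT) / Ttrans = 202 / 2 = 101
W_min = ceil(101) = 101

101


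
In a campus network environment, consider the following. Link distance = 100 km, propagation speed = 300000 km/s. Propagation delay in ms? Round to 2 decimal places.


Given: distance = 100 km, speed = 300000 km/s
Delay = distance / speed = 100 / 300000 seconds
Delay in ms = 100 * 1000 / 300000
Delay = 0.3333 ms
Rounded to 2 dp = 0.33 ms

0.33


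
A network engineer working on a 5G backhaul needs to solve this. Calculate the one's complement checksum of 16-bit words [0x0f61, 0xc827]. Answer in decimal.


Given words: [0x0f61, 0xc827]
Step 1: Sum all words
Raw sum = 3937 + 51239 = 55176
One's complement = ~55176 & 0xFFFF = 10359

10359


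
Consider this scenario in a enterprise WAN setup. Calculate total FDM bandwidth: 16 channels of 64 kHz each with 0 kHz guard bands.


Given: 16 channels, 64 kHz each, guard = 0 kHz
Channel bandwidth = 16 * 64 = 1024 kHz
Guard bands = 15 gaps * 0 kHz = 0 kHz
Total = 1024 + 0 = 1024 kHz

1024


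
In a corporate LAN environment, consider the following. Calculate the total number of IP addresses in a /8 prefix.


Given: CIDR prefix /8
Host bits = 32 - 8 = 24
Total addresses = 2^24 = 16777216

16777216


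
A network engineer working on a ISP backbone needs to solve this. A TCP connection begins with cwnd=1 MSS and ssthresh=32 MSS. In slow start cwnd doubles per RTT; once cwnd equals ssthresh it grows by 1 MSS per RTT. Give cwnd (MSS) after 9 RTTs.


RTT 0: cwnd = 1 MSS (initial)
RTT 1: cwnd = 2 MSS (slow start, doubled)
RTT 2: cwnd = 4 MSS (slow start, doubled)
RTT 3: cwnd = 8 MSS (slow start, doubled)
RTT 4: cwnd = 16 MSS (slow start, doubled)
RTT 5: cwnd = 32 MSS (slow start, doubled)
RTT 6: cwnd = 33 MSS (congestion avoidance, +1)
RTT 7: cwnd = 34 MSS (congestion avoidance, +1)
RTT 8: cwnd = 35 MSS (congestion avoidance, +1)
RTT 9: cwnd = 36 MSS (congestion avoidance, +1)

36


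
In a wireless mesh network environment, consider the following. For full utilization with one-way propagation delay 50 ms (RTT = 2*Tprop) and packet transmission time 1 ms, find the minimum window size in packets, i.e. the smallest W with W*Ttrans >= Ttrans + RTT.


Given: Ttrans = 1 ms, RTT = 100 ms (= 2 * Tprop, Tprop = 50 ms)
Time until first ACK returns = Ttrans + RTT = 1 + 100 = 101 ms
Need W * Ttrans >= Ttrans + RTT  ->  W >= (Ttrans + RTT) / Ttrans
(Ttrans + RTT) / Ttrans = 101 / 1 = 101
W_min = ceil(101) = 101

101


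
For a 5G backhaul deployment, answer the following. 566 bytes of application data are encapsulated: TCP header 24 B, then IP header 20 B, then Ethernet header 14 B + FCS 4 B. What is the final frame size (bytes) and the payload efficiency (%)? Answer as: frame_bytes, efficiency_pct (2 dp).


TCP segment = 566 + 24 = 590 B
IP packet = 590 + 20 = 610 B
Ethernet frame = 610 + 14 + 4 = 628 B
Efficiency = app / frame = 566 / 628 = 0.901274 = 90.1274% -> 90.13% (2 dp)

628, 90.13


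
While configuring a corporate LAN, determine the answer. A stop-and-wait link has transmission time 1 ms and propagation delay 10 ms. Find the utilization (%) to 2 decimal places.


Given: Ttrans = 1 ms, Tprop = 10 ms
RTT = 2 * Tprop = 2 * 10 = 20 ms
U = Ttrans / (Ttrans + RTT)
U = 1 / (1 + 20)
U = 1 / 21 = 0.047619
U% = 4.76%

4.76


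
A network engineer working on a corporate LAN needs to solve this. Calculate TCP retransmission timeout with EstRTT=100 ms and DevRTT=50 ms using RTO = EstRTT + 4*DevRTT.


Given: EstRTT = 100 ms, DevRTT = 50 ms
Timeout = EstRTT + 4 * DevRTT
4 * DevRTT = 4 * 50 = 200
Timeout = 100 + 200 = 300 ms

300


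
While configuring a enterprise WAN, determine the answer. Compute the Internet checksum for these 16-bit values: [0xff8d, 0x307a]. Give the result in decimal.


Given words: [0xff8d, 0x307a]
Step 1: Sum all words
Raw sum = 65421 + 12410 = 77831
Step 2: Fold carry: (12295 + 1) = 12296
One's complement = ~12296 & 0xFFFF = 53239

53239


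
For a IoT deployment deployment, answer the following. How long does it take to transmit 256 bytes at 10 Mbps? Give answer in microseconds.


Given: packet = 256 bytes, bandwidth = 10 Mbps
Packet in bits = 256 * 8 = 2048 bits
Bandwidth = 10 * 10^6 = 10000000 bps
Time = 2048 / 10000000 seconds
Time in us = 2048 * 10^6 / 10000000 = 204.8

204.8
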